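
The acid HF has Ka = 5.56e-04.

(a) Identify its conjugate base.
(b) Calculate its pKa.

(a) The conjugate base is formed by removing one H⁺ from HF, giving F⁻. (b) pKa = -log(Ka) = -log(5.56e-04) = 3.25.

Conjugate base: F⁻; pK_a = 3.25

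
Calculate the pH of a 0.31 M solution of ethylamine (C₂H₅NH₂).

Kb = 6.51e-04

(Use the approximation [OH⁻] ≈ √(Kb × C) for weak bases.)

[OH⁻] = √(Kb × C) = √(6.51e-04 × 0.31) = 1.4206e-02. pOH = 1.85, pH = 14 - pOH

pH = 12.15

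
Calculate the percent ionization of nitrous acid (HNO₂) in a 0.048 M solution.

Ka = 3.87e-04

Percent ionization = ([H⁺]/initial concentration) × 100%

Using Ka equilibrium: x² + Ka×x - Ka×C = 0. Solving: [H⁺] = 4.1208e-03. Percent = (4.1208e-03/0.048) × 100

Percent ionization = 8.59%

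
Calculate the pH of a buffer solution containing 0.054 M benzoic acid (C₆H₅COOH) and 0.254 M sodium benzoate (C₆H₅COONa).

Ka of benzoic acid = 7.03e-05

pKa = -log(7.03e-05) = 4.15. pH = pKa + log([A⁻]/[HA]) = 4.15 + log(0.254/0.054)

pH = 4.83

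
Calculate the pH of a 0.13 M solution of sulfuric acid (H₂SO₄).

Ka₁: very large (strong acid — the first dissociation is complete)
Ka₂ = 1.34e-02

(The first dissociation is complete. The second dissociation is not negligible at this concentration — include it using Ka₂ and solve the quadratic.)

First dissociation is complete: [H⁺]₀ = [HSO₄⁻]₀ = C = 0.13 M. Second dissociation HSO₄⁻ ⇌ H⁺ + SO₄²⁻: let x = [SO₄²⁻]. Ka₂ = (C + x)·x / (C − x) = 1.34e-02 → x² + (C + Ka₂)·x − Ka₂·C = 0 → x² + 0.14340·x − 1.742e-03 = 0. x = (−0.14340 + √(0.14340² + 4 × 1.742e-03)) / 2 = 1.1263e-02 M. [H⁺] = C + x = 0.13 + 1.1263e-02 = 1.4126e-01 M. pH = -log(1.4126e-01) = 0.85.

pH = 0.85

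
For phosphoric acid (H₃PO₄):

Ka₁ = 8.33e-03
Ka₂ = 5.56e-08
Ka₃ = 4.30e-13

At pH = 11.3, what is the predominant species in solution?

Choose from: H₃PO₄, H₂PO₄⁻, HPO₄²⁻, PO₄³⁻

pKa₁ = 2.08, pKa₂ = 7.25, pKa₃ = 12.37. For a polyprotic acid the predominant species crosses at each pKa: below pKa_n the protonated form dominates, above it the deprotonated form does. At pH = 11.3, the predominant species is HPO₄²⁻.

HPO₄²⁻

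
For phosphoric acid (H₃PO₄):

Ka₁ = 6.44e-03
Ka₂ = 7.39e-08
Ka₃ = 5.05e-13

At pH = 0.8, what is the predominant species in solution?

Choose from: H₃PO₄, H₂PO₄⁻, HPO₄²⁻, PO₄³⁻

pKa₁ = 2.19, pKa₂ = 7.13, pKa₃ = 12.30. For a polyprotic acid the predominant species crosses at each pKa: below pKa_n the protonated form dominates, above it the deprotonated form does. At pH = 0.8, the predominant species is H₃PO₄.

H₃PO₄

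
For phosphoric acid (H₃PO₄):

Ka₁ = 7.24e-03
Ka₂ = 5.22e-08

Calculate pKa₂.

pKa₂ = -log(Ka₂) = -log(5.22e-08) = 7.28.

pK_{a2} = 7.28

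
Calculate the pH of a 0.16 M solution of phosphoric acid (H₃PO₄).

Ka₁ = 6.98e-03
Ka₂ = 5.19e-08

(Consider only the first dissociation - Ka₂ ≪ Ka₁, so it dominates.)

First dissociation dominates. From Ka₁ = [H⁺][HA⁻]/[H₂A], x² + Ka₁·x − Ka₁·C = 0 with C = 0.16 M and Ka₁ = 6.98e-03. Solving: [H⁺] = (−Ka₁ + √(Ka₁² + 4·Ka₁·C)) / 2 = 3.0110e-02 M. pH = -log(3.0110e-02) = 1.52.

pH = 1.52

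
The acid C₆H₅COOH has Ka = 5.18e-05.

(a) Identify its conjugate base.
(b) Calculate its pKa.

(a) The conjugate base is formed by removing one H⁺ from C₆H₅COOH, giving C₆H₅COO⁻. (b) pKa = -log(Ka) = -log(5.18e-05) = 4.29.

Conjugate base: C₆H₅COO⁻; pK_a = 4.29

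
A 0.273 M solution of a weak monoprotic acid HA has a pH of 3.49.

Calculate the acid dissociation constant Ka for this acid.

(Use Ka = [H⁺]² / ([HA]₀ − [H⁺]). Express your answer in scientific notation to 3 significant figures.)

[H⁺] = 10^(−pH) = 10^(−3.49) = 3.236e-04 M. For HA ⇌ H⁺ + A⁻, Ka = [H⁺][A⁻]/[HA] = [H⁺]² / ([HA]₀ − [H⁺]) = (3.236e-04)² / (0.273 − 3.236e-04) = 3.84e-07.

K_a = 3.84e-07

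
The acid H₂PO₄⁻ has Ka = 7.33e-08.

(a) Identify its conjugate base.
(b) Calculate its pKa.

(a) The conjugate base is formed by removing one H⁺ from H₂PO₄⁻, giving HPO₄²⁻. (b) pKa = -log(Ka) = -log(7.33e-08) = 7.13.

Conjugate base: HPO₄²⁻; pK_a = 7.13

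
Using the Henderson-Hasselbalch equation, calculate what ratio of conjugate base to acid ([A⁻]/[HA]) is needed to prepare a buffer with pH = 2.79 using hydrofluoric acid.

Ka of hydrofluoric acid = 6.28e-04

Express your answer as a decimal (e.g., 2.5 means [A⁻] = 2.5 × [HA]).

pKa = -log(6.28e-04) = 3.2020. pH = pKa + log([A⁻]/[HA]), so log([A⁻]/[HA]) = pH − pKa = 2.79 − 3.2020 = -0.4120. [A⁻]/[HA] = 10^(-0.4120) = 0.387

[A⁻]/[HA] = 0.387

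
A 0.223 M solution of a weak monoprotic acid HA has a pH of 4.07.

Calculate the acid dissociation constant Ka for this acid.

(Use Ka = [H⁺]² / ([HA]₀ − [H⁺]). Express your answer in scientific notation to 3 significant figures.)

[H⁺] = 10^(−pH) = 10^(−4.07) = 8.511e-05 M. For HA ⇌ H⁺ + A⁻, Ka = [H⁺][A⁻]/[HA] = [H⁺]² / ([HA]₀ − [H⁺]) = (8.511e-05)² / (0.223 − 8.511e-05) = 3.25e-08.

K_a = 3.25e-08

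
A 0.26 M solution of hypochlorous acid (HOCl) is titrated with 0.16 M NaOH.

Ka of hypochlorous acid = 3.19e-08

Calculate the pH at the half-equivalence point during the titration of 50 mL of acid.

At half-equivalence [HA] = [A⁻], so Henderson-Hasselbalch gives pH = pKa = -log(3.19e-08) = 7.50.

pH = pKa = 7.50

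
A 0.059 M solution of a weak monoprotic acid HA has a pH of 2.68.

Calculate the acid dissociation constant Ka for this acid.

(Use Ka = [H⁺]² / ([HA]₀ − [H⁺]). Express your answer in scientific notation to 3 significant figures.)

[H⁺] = 10^(−pH) = 10^(−2.68) = 2.089e-03 M. For HA ⇌ H⁺ + A⁻, Ka = [H⁺][A⁻]/[HA] = [H⁺]² / ([HA]₀ − [H⁺]) = (2.089e-03)² / (0.059 − 2.089e-03) = 7.67e-05.

K_a = 7.67e-05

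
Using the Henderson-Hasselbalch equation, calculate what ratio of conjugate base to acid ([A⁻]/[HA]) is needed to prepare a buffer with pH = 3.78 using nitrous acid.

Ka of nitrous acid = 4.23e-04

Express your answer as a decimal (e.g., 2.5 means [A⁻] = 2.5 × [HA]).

pKa = -log(4.23e-04) = 3.3737. pH = pKa + log([A⁻]/[HA]), so log([A⁻]/[HA]) = pH − pKa = 3.78 − 3.3737 = 0.4063. [A⁻]/[HA] = 10^(0.4063) = 2.55

[A⁻]/[HA] = 2.55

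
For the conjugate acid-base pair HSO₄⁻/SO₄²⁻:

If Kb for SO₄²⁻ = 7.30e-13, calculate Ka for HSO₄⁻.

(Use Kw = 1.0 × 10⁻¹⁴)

For a conjugate pair Ka × Kb = Kw, so Ka = Kw/Kb = 1.0 × 10⁻¹⁴ / 7.30e-13 = 1.37e-02.

K_a = 1.37e-02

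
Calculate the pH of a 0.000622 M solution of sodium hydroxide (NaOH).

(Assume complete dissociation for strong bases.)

[OH⁻] = 0.000622 M for strong base. pOH = -log[OH⁻] = 3.21, pH = 14 - pOH

pH = 10.79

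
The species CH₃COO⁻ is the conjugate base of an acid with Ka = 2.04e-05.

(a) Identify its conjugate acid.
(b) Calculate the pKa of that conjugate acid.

(a) The conjugate acid is formed by adding one H⁺ to CH₃COO⁻, giving CH₃COOH. (b) pKa = -log(Ka) = -log(2.04e-05) = 4.69.

Conjugate acid: CH₃COOH; pK_a = 4.69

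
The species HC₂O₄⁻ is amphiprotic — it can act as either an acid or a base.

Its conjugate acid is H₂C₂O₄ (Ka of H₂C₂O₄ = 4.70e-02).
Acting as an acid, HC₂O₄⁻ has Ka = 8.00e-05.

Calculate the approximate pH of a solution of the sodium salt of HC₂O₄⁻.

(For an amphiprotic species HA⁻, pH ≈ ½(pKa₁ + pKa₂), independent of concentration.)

pKa₁ = -log(4.70e-02) = 1.33; pKa₂ = -log(8.00e-05) = 4.10. For an amphiprotic species, pH ≈ ½(pKa₁ + pKa₂) = ½(1.33 + 4.10) = 2.71.

pH = 2.71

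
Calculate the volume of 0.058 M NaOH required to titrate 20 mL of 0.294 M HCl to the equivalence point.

At equivalence: moles acid = moles base. moles HCl = 0.294 × 20/1000 = 0.00588 mol. V_base = moles / 0.058 × 1000 = 101.4 mL.

V_{base} = 101.4 mL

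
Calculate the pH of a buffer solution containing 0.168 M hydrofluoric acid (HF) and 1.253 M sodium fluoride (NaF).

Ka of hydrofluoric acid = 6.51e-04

pKa = -log(6.51e-04) = 3.19. pH = pKa + log([A⁻]/[HA]) = 3.19 + log(1.253/0.168)

pH = 4.06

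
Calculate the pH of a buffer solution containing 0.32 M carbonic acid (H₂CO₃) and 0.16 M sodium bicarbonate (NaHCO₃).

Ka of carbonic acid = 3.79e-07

pKa = -log(3.79e-07) = 6.42. pH = pKa + log([A⁻]/[HA]) = 6.42 + log(0.16/0.32)

pH = 6.12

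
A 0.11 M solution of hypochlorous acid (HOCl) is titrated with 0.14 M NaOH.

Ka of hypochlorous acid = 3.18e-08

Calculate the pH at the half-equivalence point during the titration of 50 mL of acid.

At half-equivalence [HA] = [A⁻], so Henderson-Hasselbalch gives pH = pKa = -log(3.18e-08) = 7.50.

pH = pKa = 7.50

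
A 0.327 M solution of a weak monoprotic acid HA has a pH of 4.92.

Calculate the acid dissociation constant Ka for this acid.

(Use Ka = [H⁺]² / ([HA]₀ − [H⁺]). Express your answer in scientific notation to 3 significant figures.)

[H⁺] = 10^(−pH) = 10^(−4.92) = 1.202e-05 M. For HA ⇌ H⁺ + A⁻, Ka = [H⁺][A⁻]/[HA] = [H⁺]² / ([HA]₀ − [H⁺]) = (1.202e-05)² / (0.327 − 1.202e-05) = 4.42e-10.

K_a = 4.42e-10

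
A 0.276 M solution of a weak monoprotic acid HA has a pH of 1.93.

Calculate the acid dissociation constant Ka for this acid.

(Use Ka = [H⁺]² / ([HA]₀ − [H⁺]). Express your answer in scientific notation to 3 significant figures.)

[H⁺] = 10^(−pH) = 10^(−1.93) = 1.175e-02 M. For HA ⇌ H⁺ + A⁻, Ka = [H⁺][A⁻]/[HA] = [H⁺]² / ([HA]₀ − [H⁺]) = (1.175e-02)² / (0.276 − 1.175e-02) = 5.22e-04.

K_a = 5.22e-04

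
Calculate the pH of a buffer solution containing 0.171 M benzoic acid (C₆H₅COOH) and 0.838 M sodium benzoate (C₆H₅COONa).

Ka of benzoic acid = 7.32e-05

pKa = -log(7.32e-05) = 4.14. pH = pKa + log([A⁻]/[HA]) = 4.14 + log(0.838/0.171)

pH = 4.83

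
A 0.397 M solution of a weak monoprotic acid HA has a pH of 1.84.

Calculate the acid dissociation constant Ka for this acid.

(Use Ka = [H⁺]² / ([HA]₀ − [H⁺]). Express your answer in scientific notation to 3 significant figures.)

[H⁺] = 10^(−pH) = 10^(−1.84) = 1.445e-02 M. For HA ⇌ H⁺ + A⁻, Ka = [H⁺][A⁻]/[HA] = [H⁺]² / ([HA]₀ − [H⁺]) = (1.445e-02)² / (0.397 − 1.445e-02) = 5.46e-04.

K_a = 5.46e-04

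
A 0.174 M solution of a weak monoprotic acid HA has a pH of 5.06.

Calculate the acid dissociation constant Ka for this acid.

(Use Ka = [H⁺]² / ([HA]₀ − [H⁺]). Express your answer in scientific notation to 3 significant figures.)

[H⁺] = 10^(−pH) = 10^(−5.06) = 8.710e-06 M. For HA ⇌ H⁺ + A⁻, Ka = [H⁺][A⁻]/[HA] = [H⁺]² / ([HA]₀ − [H⁺]) = (8.710e-06)² / (0.174 − 8.710e-06) = 4.36e-10.

K_a = 4.36e-10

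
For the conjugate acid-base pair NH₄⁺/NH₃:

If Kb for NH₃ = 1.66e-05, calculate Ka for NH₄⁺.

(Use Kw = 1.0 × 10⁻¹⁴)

For a conjugate pair Ka × Kb = Kw, so Ka = Kw/Kb = 1.0 × 10⁻¹⁴ / 1.66e-05 = 6.02e-10.

K_a = 6.02e-10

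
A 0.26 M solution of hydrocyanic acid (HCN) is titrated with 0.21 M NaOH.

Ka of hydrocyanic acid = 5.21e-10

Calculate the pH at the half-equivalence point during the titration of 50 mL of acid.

At half-equivalence [HA] = [A⁻], so Henderson-Hasselbalch gives pH = pKa = -log(5.21e-10) = 9.28.

pH = pKa = 9.28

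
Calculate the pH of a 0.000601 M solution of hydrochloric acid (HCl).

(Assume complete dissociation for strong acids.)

[H⁺] = 0.000601 M for strong acid. pH = -log[H⁺] = -log(0.000601)

pH = 3.22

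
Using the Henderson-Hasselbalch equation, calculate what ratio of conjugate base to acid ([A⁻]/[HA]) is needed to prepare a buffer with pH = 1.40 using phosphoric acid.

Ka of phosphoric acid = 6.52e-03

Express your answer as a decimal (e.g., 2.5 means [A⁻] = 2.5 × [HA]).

pKa = -log(6.52e-03) = 2.1858. pH = pKa + log([A⁻]/[HA]), so log([A⁻]/[HA]) = pH − pKa = 1.40 − 2.1858 = -0.7858. [A⁻]/[HA] = 10^(-0.7858) = 0.164

[A⁻]/[HA] = 0.164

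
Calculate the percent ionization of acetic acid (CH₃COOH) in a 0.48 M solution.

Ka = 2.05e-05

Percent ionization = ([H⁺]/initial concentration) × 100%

Using Ka equilibrium: x² + Ka×x - Ka×C = 0. Solving: [H⁺] = 3.1266e-03. Percent = (3.1266e-03/0.48) × 100

Percent ionization = 0.651%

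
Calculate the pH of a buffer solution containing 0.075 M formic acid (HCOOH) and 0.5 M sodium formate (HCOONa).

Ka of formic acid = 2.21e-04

pKa = -log(2.21e-04) = 3.66. pH = pKa + log([A⁻]/[HA]) = 3.66 + log(0.5/0.075)

pH = 4.48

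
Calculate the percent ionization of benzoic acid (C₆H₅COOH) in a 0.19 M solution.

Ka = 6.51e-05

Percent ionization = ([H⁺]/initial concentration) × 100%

Using Ka equilibrium: x² + Ka×x - Ka×C = 0. Solving: [H⁺] = 3.4846e-03. Percent = (3.4846e-03/0.19) × 100

Percent ionization = 1.83%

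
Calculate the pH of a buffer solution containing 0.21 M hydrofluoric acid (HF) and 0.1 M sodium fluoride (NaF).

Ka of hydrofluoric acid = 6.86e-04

pKa = -log(6.86e-04) = 3.16. pH = pKa + log([A⁻]/[HA]) = 3.16 + log(0.1/0.21)

pH = 2.84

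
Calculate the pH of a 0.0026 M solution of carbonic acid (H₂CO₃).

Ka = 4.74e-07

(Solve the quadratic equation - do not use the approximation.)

x² + Ka×x - Ka×C = 0. Using quadratic formula: [H⁺] = 3.4869e-05

pH = 4.46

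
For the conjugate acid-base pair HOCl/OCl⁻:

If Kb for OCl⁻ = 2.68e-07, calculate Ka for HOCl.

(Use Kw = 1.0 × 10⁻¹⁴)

For a conjugate pair Ka × Kb = Kw, so Ka = Kw/Kb = 1.0 × 10⁻¹⁴ / 2.68e-07 = 3.73e-08.

K_a = 3.73e-08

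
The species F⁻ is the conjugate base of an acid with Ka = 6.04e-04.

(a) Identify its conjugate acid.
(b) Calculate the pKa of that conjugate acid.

(a) The conjugate acid is formed by adding one H⁺ to F⁻, giving HF. (b) pKa = -log(Ka) = -log(6.04e-04) = 3.22.

Conjugate acid: HF; pK_a = 3.22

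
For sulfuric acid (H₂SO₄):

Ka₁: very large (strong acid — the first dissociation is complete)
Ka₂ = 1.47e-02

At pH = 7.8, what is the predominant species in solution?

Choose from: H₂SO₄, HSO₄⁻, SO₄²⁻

The first dissociation is complete, so H₂SO₄ itself is never the predominant species in water; pKa₂ = -log(1.47e-02) = 1.83. For a polyprotic acid the predominant species crosses at each pKa: below pKa_n the protonated form dominates, above it the deprotonated form does. At pH = 7.8, the predominant species is SO₄²⁻.

SO₄²⁻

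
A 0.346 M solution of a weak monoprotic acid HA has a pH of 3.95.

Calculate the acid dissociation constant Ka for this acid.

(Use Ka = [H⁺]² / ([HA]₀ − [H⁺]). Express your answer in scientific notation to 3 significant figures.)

[H⁺] = 10^(−pH) = 10^(−3.95) = 1.122e-04 M. For HA ⇌ H⁺ + A⁻, Ka = [H⁺][A⁻]/[HA] = [H⁺]² / ([HA]₀ − [H⁺]) = (1.122e-04)² / (0.346 − 1.122e-04) = 3.64e-08.

K_a = 3.64e-08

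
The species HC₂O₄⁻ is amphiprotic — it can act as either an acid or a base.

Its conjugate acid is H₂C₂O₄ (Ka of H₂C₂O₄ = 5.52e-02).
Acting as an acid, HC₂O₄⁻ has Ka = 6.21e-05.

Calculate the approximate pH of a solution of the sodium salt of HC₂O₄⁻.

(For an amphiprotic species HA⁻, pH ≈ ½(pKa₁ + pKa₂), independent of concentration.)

pKa₁ = -log(5.52e-02) = 1.26; pKa₂ = -log(6.21e-05) = 4.21. For an amphiprotic species, pH ≈ ½(pKa₁ + pKa₂) = ½(1.26 + 4.21) = 2.73.

pH = 2.73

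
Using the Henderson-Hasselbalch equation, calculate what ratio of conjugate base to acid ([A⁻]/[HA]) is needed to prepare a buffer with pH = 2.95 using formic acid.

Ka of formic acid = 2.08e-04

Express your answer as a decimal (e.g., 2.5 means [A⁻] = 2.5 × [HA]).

pKa = -log(2.08e-04) = 3.6819. pH = pKa + log([A⁻]/[HA]), so log([A⁻]/[HA]) = pH − pKa = 2.95 − 3.6819 = -0.7319. [A⁻]/[HA] = 10^(-0.7319) = 0.185

[A⁻]/[HA] = 0.185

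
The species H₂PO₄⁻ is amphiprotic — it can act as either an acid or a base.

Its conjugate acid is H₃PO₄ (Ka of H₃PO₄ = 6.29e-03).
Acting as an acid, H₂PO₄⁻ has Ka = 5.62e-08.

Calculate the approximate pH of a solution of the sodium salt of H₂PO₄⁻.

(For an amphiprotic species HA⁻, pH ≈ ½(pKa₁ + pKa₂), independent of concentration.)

pKa₁ = -log(6.29e-03) = 2.20; pKa₂ = -log(5.62e-08) = 7.25. For an amphiprotic species, pH ≈ ½(pKa₁ + pKa₂) = ½(2.20 + 7.25) = 4.73.

pH = 4.73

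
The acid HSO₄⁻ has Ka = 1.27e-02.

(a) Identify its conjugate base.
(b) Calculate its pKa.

(a) The conjugate base is formed by removing one H⁺ from HSO₄⁻, giving SO₄²⁻. (b) pKa = -log(Ka) = -log(1.27e-02) = 1.90.

Conjugate base: SO₄²⁻; pK_a = 1.90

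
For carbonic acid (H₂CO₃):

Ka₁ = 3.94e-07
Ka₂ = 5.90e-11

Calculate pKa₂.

pKa₂ = -log(Ka₂) = -log(5.90e-11) = 10.23.

pK_{a2} = 10.23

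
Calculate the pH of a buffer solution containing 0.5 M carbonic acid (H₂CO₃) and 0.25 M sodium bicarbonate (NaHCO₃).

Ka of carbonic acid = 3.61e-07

pKa = -log(3.61e-07) = 6.44. pH = pKa + log([A⁻]/[HA]) = 6.44 + log(0.25/0.5)

pH = 6.14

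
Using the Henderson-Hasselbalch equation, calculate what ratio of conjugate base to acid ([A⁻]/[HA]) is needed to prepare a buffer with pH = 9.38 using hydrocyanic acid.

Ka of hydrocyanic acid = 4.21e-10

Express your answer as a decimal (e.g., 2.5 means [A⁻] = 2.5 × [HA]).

pKa = -log(4.21e-10) = 9.3757. pH = pKa + log([A⁻]/[HA]), so log([A⁻]/[HA]) = pH − pKa = 9.38 − 9.3757 = 0.0043. [A⁻]/[HA] = 10^(0.0043) = 1.01

[A⁻]/[HA] = 1.01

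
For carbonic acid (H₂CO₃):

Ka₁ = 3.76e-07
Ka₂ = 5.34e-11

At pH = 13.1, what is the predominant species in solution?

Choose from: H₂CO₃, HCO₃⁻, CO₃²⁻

pKa₁ = 6.42, pKa₂ = 10.27. For a polyprotic acid the predominant species crosses at each pKa: below pKa_n the protonated form dominates, above it the deprotonated form does. At pH = 13.1, the predominant species is CO₃²⁻.

CO₃²⁻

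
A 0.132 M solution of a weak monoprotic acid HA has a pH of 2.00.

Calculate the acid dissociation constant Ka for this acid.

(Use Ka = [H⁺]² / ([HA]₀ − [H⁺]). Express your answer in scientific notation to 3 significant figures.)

[H⁺] = 10^(−pH) = 10^(−2.00) = 1.000e-02 M. For HA ⇌ H⁺ + A⁻, Ka = [H⁺][A⁻]/[HA] = [H⁺]² / ([HA]₀ − [H⁺]) = (1.000e-02)² / (0.132 − 1.000e-02) = 8.20e-04.

K_a = 8.20e-04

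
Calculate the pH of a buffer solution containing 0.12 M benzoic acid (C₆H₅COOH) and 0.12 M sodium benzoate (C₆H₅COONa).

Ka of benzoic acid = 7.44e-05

pKa = -log(7.44e-05) = 4.13. pH = pKa + log([A⁻]/[HA]) = 4.13 + log(0.12/0.12)

pH = 4.13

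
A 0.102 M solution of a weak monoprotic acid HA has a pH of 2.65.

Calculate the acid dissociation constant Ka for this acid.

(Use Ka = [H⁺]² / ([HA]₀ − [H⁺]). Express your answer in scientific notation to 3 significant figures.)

[H⁺] = 10^(−pH) = 10^(−2.65) = 2.239e-03 M. For HA ⇌ H⁺ + A⁻, Ka = [H⁺][A⁻]/[HA] = [H⁺]² / ([HA]₀ − [H⁺]) = (2.239e-03)² / (0.102 − 2.239e-03) = 5.02e-05.

K_a = 5.02e-05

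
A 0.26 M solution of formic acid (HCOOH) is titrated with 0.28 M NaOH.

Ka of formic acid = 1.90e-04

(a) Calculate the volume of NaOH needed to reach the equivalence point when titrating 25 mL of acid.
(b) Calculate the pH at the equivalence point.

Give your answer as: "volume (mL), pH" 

moles acid = 0.26 × 25/1000 = 0.0065 mol; V_base = moles/0.28 × 1000 = 23.2 mL. At equivalence only the conjugate base is present: [A⁻] = 0.0065/0.048 = 1.3481e-01 M. Kb = Kw/Ka = 5.26e-11; [OH⁻] = √(Kb × [A⁻]) = 2.6637e-06; pOH = 5.57; pH = 14 - pOH = 8.43.

V = 23.2 mL, pH = 8.43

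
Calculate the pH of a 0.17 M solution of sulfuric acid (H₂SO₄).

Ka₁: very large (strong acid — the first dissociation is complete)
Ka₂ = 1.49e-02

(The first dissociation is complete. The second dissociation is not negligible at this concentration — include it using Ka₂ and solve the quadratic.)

First dissociation is complete: [H⁺]₀ = [HSO₄⁻]₀ = C = 0.17 M. Second dissociation HSO₄⁻ ⇌ H⁺ + SO₄²⁻: let x = [SO₄²⁻]. Ka₂ = (C + x)·x / (C − x) = 1.49e-02 → x² + (C + Ka₂)·x − Ka₂·C = 0 → x² + 0.18490·x − 2.533e-03 = 0. x = (−0.18490 + √(0.18490² + 4 × 2.533e-03)) / 2 = 1.2812e-02 M. [H⁺] = C + x = 0.17 + 1.2812e-02 = 1.8281e-01 M. pH = -log(1.8281e-01) = 0.74.

pH = 0.74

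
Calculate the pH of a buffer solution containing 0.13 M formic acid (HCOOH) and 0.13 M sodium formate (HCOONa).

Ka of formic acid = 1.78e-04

pKa = -log(1.78e-04) = 3.75. pH = pKa + log([A⁻]/[HA]) = 3.75 + log(0.13/0.13)

pH = 3.75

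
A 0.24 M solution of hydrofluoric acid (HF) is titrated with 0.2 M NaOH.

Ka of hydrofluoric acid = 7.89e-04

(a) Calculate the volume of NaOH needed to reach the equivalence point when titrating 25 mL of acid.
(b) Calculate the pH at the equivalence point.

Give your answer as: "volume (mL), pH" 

moles acid = 0.24 × 25/1000 = 0.006 mol; V_base = moles/0.2 × 1000 = 30.0 mL. At equivalence only the conjugate base is present: [A⁻] = 0.006/0.055 = 1.0909e-01 M. Kb = Kw/Ka = 1.27e-11; [OH⁻] = √(Kb × [A⁻]) = 1.1759e-06; pOH = 5.93; pH = 14 - pOH = 8.07.

V = 30.0 mL, pH = 8.07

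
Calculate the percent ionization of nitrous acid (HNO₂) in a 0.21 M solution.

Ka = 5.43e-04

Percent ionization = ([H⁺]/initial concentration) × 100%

Using Ka equilibrium: x² + Ka×x - Ka×C = 0. Solving: [H⁺] = 1.0410e-02. Percent = (1.0410e-02/0.21) × 100

Percent ionization = 4.96%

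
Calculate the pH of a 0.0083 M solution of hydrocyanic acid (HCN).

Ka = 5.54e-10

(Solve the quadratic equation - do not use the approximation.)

x² + Ka×x - Ka×C = 0. Using quadratic formula: [H⁺] = 2.1441e-06

pH = 5.67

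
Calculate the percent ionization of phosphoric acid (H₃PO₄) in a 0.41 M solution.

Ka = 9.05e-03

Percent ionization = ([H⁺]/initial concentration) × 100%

Using Ka equilibrium: x² + Ka×x - Ka×C = 0. Solving: [H⁺] = 5.6557e-02. Percent = (5.6557e-02/0.41) × 100

Percent ionization = 13.8%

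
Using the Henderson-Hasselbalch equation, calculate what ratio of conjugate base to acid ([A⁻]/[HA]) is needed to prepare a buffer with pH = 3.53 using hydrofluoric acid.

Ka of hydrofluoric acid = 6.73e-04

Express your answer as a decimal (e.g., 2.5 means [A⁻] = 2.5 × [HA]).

pKa = -log(6.73e-04) = 3.1720. pH = pKa + log([A⁻]/[HA]), so log([A⁻]/[HA]) = pH − pKa = 3.53 − 3.1720 = 0.3580. [A⁻]/[HA] = 10^(0.3580) = 2.28

[A⁻]/[HA] = 2.28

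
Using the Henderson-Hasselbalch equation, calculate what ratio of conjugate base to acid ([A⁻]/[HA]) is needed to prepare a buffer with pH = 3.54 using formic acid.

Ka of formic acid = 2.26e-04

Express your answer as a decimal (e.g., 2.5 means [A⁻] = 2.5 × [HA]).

pKa = -log(2.26e-04) = 3.6459. pH = pKa + log([A⁻]/[HA]), so log([A⁻]/[HA]) = pH − pKa = 3.54 − 3.6459 = -0.1059. [A⁻]/[HA] = 10^(-0.1059) = 0.784

[A⁻]/[HA] = 0.784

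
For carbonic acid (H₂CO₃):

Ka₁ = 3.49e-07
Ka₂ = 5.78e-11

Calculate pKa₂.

pKa₂ = -log(Ka₂) = -log(5.78e-11) = 10.24.

pK_{a2} = 10.24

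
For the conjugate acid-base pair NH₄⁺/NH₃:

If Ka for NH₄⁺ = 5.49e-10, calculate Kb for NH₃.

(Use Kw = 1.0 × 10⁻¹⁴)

For a conjugate pair Ka × Kb = Kw, so Kb = Kw/Ka = 1.0 × 10⁻¹⁴ / 5.49e-10 = 1.82e-05.

K_b = 1.82e-05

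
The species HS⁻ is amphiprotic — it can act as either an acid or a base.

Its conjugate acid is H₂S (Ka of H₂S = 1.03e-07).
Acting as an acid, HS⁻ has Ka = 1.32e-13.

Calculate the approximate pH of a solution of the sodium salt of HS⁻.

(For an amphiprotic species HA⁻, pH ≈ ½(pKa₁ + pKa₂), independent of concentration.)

pKa₁ = -log(1.03e-07) = 6.99; pKa₂ = -log(1.32e-13) = 12.88. For an amphiprotic species, pH ≈ ½(pKa₁ + pKa₂) = ½(6.99 + 12.88) = 9.93.

pH = 9.93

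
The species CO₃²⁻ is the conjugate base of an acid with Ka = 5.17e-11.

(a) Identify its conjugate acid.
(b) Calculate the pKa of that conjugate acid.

(a) The conjugate acid is formed by adding one H⁺ to CO₃²⁻, giving HCO₃⁻. (b) pKa = -log(Ka) = -log(5.17e-11) = 10.29.

Conjugate acid: HCO₃⁻; pK_a = 10.29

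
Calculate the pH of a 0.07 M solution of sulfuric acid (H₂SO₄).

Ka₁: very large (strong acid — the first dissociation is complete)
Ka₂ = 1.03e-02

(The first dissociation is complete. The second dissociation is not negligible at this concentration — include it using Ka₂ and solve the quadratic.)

First dissociation is complete: [H⁺]₀ = [HSO₄⁻]₀ = C = 0.07 M. Second dissociation HSO₄⁻ ⇌ H⁺ + SO₄²⁻: let x = [SO₄²⁻]. Ka₂ = (C + x)·x / (C − x) = 1.03e-02 → x² + (C + Ka₂)·x − Ka₂·C = 0 → x² + 0.08030·x − 7.210e-04 = 0. x = (−0.08030 + √(0.08030² + 4 × 7.210e-04)) / 2 = 8.1514e-03 M. [H⁺] = C + x = 0.07 + 8.1514e-03 = 7.8151e-02 M. pH = -log(7.8151e-02) = 1.11.

pH = 1.11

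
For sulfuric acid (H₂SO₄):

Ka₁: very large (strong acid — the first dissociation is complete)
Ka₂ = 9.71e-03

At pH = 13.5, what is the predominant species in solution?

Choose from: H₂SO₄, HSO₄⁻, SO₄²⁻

The first dissociation is complete, so H₂SO₄ itself is never the predominant species in water; pKa₂ = -log(9.71e-03) = 2.01. For a polyprotic acid the predominant species crosses at each pKa: below pKa_n the protonated form dominates, above it the deprotonated form does. At pH = 13.5, the predominant species is SO₄²⁻.

SO₄²⁻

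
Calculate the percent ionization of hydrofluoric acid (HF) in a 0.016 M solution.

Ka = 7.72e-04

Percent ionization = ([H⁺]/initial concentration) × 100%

Using Ka equilibrium: x² + Ka×x - Ka×C = 0. Solving: [H⁺] = 3.1497e-03. Percent = (3.1497e-03/0.016) × 100

Percent ionization = 19.7%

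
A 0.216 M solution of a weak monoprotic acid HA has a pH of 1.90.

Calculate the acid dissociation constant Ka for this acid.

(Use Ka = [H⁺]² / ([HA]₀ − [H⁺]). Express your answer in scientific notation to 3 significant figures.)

[H⁺] = 10^(−pH) = 10^(−1.90) = 1.259e-02 M. For HA ⇌ H⁺ + A⁻, Ka = [H⁺][A⁻]/[HA] = [H⁺]² / ([HA]₀ − [H⁺]) = (1.259e-02)² / (0.216 − 1.259e-02) = 7.79e-04.

K_a = 7.79e-04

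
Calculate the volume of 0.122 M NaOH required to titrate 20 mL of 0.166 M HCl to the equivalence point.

At equivalence: moles acid = moles base. moles HCl = 0.166 × 20/1000 = 0.00332 mol. V_base = moles / 0.122 × 1000 = 27.2 mL.

V_{base} = 27.2 mL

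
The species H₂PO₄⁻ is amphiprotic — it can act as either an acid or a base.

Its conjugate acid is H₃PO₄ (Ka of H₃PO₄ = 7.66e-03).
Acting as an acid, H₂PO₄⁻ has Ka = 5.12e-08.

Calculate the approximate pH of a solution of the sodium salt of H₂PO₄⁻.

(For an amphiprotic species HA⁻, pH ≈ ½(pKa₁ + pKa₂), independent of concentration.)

pKa₁ = -log(7.66e-03) = 2.12; pKa₂ = -log(5.12e-08) = 7.29. For an amphiprotic species, pH ≈ ½(pKa₁ + pKa₂) = ½(2.12 + 7.29) = 4.70.

pH = 4.70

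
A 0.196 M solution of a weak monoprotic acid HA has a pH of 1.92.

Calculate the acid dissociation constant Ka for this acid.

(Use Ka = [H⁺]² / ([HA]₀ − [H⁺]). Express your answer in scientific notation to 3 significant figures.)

[H⁺] = 10^(−pH) = 10^(−1.92) = 1.202e-02 M. For HA ⇌ H⁺ + A⁻, Ka = [H⁺][A⁻]/[HA] = [H⁺]² / ([HA]₀ − [H⁺]) = (1.202e-02)² / (0.196 − 1.202e-02) = 7.86e-04.

K_a = 7.86e-04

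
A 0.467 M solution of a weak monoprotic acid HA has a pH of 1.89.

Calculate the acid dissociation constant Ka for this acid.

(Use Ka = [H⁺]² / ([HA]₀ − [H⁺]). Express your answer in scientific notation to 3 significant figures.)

[H⁺] = 10^(−pH) = 10^(−1.89) = 1.288e-02 M. For HA ⇌ H⁺ + A⁻, Ka = [H⁺][A⁻]/[HA] = [H⁺]² / ([HA]₀ − [H⁺]) = (1.288e-02)² / (0.467 − 1.288e-02) = 3.65e-04.

K_a = 3.65e-04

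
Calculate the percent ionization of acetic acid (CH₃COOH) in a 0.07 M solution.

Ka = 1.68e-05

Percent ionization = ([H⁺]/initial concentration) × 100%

Using Ka equilibrium: x² + Ka×x - Ka×C = 0. Solving: [H⁺] = 1.0761e-03. Percent = (1.0761e-03/0.07) × 100

Percent ionization = 1.54%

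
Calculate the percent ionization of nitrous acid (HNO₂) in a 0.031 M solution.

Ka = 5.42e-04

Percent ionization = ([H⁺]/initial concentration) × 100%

Using Ka equilibrium: x² + Ka×x - Ka×C = 0. Solving: [H⁺] = 3.8370e-03. Percent = (3.8370e-03/0.031) × 100

Percent ionization = 12.4%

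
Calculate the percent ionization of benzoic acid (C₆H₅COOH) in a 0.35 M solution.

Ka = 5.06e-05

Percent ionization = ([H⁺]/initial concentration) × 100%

Using Ka equilibrium: x² + Ka×x - Ka×C = 0. Solving: [H⁺] = 4.1831e-03. Percent = (4.1831e-03/0.35) × 100

Percent ionization = 1.2%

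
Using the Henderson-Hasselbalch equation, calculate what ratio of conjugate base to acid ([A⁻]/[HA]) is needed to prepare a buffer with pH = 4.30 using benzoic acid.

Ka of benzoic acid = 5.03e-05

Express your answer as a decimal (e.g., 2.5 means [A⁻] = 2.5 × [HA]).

pKa = -log(5.03e-05) = 4.2984. pH = pKa + log([A⁻]/[HA]), so log([A⁻]/[HA]) = pH − pKa = 4.30 − 4.2984 = 0.0016. [A⁻]/[HA] = 10^(0.0016) = 1.00

[A⁻]/[HA] = 1.00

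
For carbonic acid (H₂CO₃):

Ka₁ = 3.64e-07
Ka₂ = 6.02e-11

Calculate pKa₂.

pKa₂ = -log(Ka₂) = -log(6.02e-11) = 10.22.

pK_{a2} = 10.22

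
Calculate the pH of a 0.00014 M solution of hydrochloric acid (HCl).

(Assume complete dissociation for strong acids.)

[H⁺] = 0.00014 M for strong acid. pH = -log[H⁺] = -log(0.00014)

pH = 3.85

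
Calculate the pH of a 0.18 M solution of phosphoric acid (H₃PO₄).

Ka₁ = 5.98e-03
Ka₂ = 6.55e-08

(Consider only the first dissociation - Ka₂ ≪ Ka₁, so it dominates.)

First dissociation dominates. From Ka₁ = [H⁺][HA⁻]/[H₂A], x² + Ka₁·x − Ka₁·C = 0 with C = 0.18 M and Ka₁ = 5.98e-03. Solving: [H⁺] = (−Ka₁ + √(Ka₁² + 4·Ka₁·C)) / 2 = 2.9955e-02 M. pH = -log(2.9955e-02) = 1.52.

pH = 1.52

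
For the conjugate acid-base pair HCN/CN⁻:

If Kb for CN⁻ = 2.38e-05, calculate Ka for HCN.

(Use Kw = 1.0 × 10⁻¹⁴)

For a conjugate pair Ka × Kb = Kw, so Ka = Kw/Kb = 1.0 × 10⁻¹⁴ / 2.38e-05 = 4.20e-10.

K_a = 4.20e-10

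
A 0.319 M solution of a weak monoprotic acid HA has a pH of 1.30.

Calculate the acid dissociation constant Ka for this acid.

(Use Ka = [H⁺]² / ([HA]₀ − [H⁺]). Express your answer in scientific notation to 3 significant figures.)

[H⁺] = 10^(−pH) = 10^(−1.30) = 5.012e-02 M. For HA ⇌ H⁺ + A⁻, Ka = [H⁺][A⁻]/[HA] = [H⁺]² / ([HA]₀ − [H⁺]) = (5.012e-02)² / (0.319 − 5.012e-02) = 9.34e-03.

K_a = 9.34e-03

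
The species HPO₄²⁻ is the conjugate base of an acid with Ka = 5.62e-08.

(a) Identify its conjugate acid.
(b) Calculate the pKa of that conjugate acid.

(a) The conjugate acid is formed by adding one H⁺ to HPO₄²⁻, giving H₂PO₄⁻. (b) pKa = -log(Ka) = -log(5.62e-08) = 7.25.

Conjugate acid: H₂PO₄⁻; pK_a = 7.25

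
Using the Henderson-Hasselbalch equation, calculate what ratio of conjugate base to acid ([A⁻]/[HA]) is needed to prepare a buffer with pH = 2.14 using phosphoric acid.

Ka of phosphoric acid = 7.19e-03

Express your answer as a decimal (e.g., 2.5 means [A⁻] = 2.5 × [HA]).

pKa = -log(7.19e-03) = 2.1433. pH = pKa + log([A⁻]/[HA]), so log([A⁻]/[HA]) = pH − pKa = 2.14 − 2.1433 = -0.0033. [A⁻]/[HA] = 10^(-0.0033) = 0.992

[A⁻]/[HA] = 0.992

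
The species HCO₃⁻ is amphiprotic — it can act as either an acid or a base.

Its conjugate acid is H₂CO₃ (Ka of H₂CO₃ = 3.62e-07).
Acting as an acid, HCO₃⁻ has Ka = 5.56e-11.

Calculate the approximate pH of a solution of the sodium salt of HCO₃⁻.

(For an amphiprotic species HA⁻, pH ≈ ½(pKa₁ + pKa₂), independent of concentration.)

pKa₁ = -log(3.62e-07) = 6.44; pKa₂ = -log(5.56e-11) = 10.25. For an amphiprotic species, pH ≈ ½(pKa₁ + pKa₂) = ½(6.44 + 10.25) = 8.35.

pH = 8.35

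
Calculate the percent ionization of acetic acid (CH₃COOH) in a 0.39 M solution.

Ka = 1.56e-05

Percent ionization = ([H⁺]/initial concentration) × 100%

Using Ka equilibrium: x² + Ka×x - Ka×C = 0. Solving: [H⁺] = 2.4588e-03. Percent = (2.4588e-03/0.39) × 100

Percent ionization = 0.63%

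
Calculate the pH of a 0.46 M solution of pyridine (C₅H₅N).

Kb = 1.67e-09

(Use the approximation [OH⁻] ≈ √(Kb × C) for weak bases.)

[OH⁻] = √(Kb × C) = √(1.67e-09 × 0.46) = 2.7716e-05. pOH = 4.56, pH = 14 - pOH

pH = 9.44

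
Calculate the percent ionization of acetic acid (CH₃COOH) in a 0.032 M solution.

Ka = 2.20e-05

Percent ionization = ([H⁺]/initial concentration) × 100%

Using Ka equilibrium: x² + Ka×x - Ka×C = 0. Solving: [H⁺] = 8.2812e-04. Percent = (8.2812e-04/0.032) × 100

Percent ionization = 2.59%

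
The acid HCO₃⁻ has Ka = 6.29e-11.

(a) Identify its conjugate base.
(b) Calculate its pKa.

(a) The conjugate base is formed by removing one H⁺ from HCO₃⁻, giving CO₃²⁻. (b) pKa = -log(Ka) = -log(6.29e-11) = 10.20.

Conjugate base: CO₃²⁻; pK_a = 10.20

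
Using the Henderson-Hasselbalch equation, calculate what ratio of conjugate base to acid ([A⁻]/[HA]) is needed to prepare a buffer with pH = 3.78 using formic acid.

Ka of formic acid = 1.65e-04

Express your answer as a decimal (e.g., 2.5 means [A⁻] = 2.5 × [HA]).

pKa = -log(1.65e-04) = 3.7825. pH = pKa + log([A⁻]/[HA]), so log([A⁻]/[HA]) = pH − pKa = 3.78 − 3.7825 = -0.0025. [A⁻]/[HA] = 10^(-0.0025) = 0.994

[A⁻]/[HA] = 0.994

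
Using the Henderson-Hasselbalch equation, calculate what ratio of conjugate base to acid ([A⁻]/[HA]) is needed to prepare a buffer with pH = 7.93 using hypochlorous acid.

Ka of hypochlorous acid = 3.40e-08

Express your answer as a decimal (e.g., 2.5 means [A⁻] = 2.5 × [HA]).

pKa = -log(3.40e-08) = 7.4685. pH = pKa + log([A⁻]/[HA]), so log([A⁻]/[HA]) = pH − pKa = 7.93 − 7.4685 = 0.4615. [A⁻]/[HA] = 10^(0.4615) = 2.89

[A⁻]/[HA] = 2.89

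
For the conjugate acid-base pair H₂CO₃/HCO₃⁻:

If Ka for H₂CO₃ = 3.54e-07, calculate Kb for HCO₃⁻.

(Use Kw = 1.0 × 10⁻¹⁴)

For a conjugate pair Ka × Kb = Kw, so Kb = Kw/Ka = 1.0 × 10⁻¹⁴ / 3.54e-07 = 2.82e-08.

K_b = 2.82e-08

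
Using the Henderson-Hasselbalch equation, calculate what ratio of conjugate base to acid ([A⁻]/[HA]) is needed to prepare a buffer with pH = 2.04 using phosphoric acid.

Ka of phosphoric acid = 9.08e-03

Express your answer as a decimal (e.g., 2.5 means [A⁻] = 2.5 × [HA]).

pKa = -log(9.08e-03) = 2.0419. pH = pKa + log([A⁻]/[HA]), so log([A⁻]/[HA]) = pH − pKa = 2.04 − 2.0419 = -0.0019. [A⁻]/[HA] = 10^(-0.0019) = 0.996

[A⁻]/[HA] = 0.996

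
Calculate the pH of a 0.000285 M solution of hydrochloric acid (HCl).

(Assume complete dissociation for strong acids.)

[H⁺] = 0.000285 M for strong acid. pH = -log[H⁺] = -log(0.000285)

pH = 3.55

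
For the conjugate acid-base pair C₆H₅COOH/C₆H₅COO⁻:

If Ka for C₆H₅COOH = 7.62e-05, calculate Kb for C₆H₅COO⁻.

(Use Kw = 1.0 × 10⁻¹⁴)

For a conjugate pair Ka × Kb = Kw, so Kb = Kw/Ka = 1.0 × 10⁻¹⁴ / 7.62e-05 = 1.31e-10.

K_b = 1.31e-10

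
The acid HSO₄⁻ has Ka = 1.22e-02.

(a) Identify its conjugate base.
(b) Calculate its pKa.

(a) The conjugate base is formed by removing one H⁺ from HSO₄⁻, giving SO₄²⁻. (b) pKa = -log(Ka) = -log(1.22e-02) = 1.91.

Conjugate base: SO₄²⁻; pK_a = 1.91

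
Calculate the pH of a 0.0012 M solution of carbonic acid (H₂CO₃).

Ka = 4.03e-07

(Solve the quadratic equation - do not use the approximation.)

x² + Ka×x - Ka×C = 0. Using quadratic formula: [H⁺] = 2.1790e-05

pH = 4.66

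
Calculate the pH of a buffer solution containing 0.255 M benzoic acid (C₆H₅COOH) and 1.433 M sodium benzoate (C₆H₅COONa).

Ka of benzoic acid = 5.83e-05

pKa = -log(5.83e-05) = 4.23. pH = pKa + log([A⁻]/[HA]) = 4.23 + log(1.433/0.255)

pH = 4.98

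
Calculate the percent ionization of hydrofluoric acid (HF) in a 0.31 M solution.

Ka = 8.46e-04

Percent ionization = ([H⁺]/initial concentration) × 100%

Using Ka equilibrium: x² + Ka×x - Ka×C = 0. Solving: [H⁺] = 1.5777e-02. Percent = (1.5777e-02/0.31) × 100

Percent ionization = 5.09%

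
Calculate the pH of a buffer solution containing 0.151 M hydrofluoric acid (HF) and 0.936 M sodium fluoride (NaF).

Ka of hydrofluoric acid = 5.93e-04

pKa = -log(5.93e-04) = 3.23. pH = pKa + log([A⁻]/[HA]) = 3.23 + log(0.936/0.151)

pH = 4.02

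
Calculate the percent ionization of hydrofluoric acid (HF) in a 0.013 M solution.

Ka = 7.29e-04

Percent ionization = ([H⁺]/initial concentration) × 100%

Using Ka equilibrium: x² + Ka×x - Ka×C = 0. Solving: [H⁺] = 2.7355e-03. Percent = (2.7355e-03/0.013) × 100

Percent ionization = 21%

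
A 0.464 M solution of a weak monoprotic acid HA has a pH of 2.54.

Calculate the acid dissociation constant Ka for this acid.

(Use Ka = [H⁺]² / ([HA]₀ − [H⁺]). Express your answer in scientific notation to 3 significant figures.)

[H⁺] = 10^(−pH) = 10^(−2.54) = 2.884e-03 M. For HA ⇌ H⁺ + A⁻, Ka = [H⁺][A⁻]/[HA] = [H⁺]² / ([HA]₀ − [H⁺]) = (2.884e-03)² / (0.464 − 2.884e-03) = 1.80e-05.

K_a = 1.80e-05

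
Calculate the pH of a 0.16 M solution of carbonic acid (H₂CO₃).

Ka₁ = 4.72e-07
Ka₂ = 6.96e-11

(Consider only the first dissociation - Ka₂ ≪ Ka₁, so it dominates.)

First dissociation dominates. From Ka₁ = [H⁺][HA⁻]/[H₂A], x² + Ka₁·x − Ka₁·C = 0 with C = 0.16 M and Ka₁ = 4.72e-07. Solving: [H⁺] = (−Ka₁ + √(Ka₁² + 4·Ka₁·C)) / 2 = 2.7457e-04 M. pH = -log(2.7457e-04) = 3.56.

pH = 3.56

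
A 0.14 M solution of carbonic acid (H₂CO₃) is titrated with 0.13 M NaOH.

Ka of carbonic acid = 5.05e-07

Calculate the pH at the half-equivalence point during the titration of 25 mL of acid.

At half-equivalence [HA] = [A⁻], so Henderson-Hasselbalch gives pH = pKa = -log(5.05e-07) = 6.30.

pH = pKa = 6.30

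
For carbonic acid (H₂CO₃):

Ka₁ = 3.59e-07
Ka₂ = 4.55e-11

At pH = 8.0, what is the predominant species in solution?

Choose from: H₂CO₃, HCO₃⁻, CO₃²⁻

pKa₁ = 6.44, pKa₂ = 10.34. For a polyprotic acid the predominant species crosses at each pKa: below pKa_n the protonated form dominates, above it the deprotonated form does. At pH = 8.0, the predominant species is HCO₃⁻.

HCO₃⁻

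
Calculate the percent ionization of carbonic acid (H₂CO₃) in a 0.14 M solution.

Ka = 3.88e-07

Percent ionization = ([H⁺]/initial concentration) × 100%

Using Ka equilibrium: x² + Ka×x - Ka×C = 0. Solving: [H⁺] = 2.3287e-04. Percent = (2.3287e-04/0.14) × 100

Percent ionization = 0.166%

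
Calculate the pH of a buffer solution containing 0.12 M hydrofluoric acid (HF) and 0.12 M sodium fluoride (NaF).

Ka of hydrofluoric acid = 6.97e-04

pKa = -log(6.97e-04) = 3.16. pH = pKa + log([A⁻]/[HA]) = 3.16 + log(0.12/0.12)

pH = 3.16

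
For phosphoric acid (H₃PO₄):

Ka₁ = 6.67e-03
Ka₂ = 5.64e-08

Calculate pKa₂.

pKa₂ = -log(Ka₂) = -log(5.64e-08) = 7.25.

pK_{a2} = 7.25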